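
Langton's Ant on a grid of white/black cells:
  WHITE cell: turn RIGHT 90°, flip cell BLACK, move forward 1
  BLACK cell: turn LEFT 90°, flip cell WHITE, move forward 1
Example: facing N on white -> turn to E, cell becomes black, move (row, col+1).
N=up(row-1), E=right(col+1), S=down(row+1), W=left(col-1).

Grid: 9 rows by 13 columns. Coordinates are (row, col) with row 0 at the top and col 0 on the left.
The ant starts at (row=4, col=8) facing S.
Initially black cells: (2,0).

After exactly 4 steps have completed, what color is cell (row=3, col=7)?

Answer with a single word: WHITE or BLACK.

Step 1: on WHITE (4,8): turn R to W, flip to black, move to (4,7). |black|=2
Step 2: on WHITE (4,7): turn R to N, flip to black, move to (3,7). |black|=3
Step 3: on WHITE (3,7): turn R to E, flip to black, move to (3,8). |black|=4
Step 4: on WHITE (3,8): turn R to S, flip to black, move to (4,8). |black|=5

Answer: BLACK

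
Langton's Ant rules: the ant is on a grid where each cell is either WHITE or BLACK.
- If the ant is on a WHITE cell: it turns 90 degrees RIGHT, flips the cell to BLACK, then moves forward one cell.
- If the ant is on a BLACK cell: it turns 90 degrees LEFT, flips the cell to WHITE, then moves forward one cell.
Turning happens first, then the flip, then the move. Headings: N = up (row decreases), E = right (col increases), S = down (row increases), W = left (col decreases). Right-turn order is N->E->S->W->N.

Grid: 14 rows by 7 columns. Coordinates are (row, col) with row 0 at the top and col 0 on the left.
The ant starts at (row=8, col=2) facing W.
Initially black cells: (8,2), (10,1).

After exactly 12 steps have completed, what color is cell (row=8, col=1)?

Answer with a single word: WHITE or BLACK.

Answer: BLACK

Derivation:
Step 1: on BLACK (8,2): turn L to S, flip to white, move to (9,2). |black|=1
Step 2: on WHITE (9,2): turn R to W, flip to black, move to (9,1). |black|=2
Step 3: on WHITE (9,1): turn R to N, flip to black, move to (8,1). |black|=3
Step 4: on WHITE (8,1): turn R to E, flip to black, move to (8,2). |black|=4
Step 5: on WHITE (8,2): turn R to S, flip to black, move to (9,2). |black|=5
Step 6: on BLACK (9,2): turn L to E, flip to white, move to (9,3). |black|=4
Step 7: on WHITE (9,3): turn R to S, flip to black, move to (10,3). |black|=5
Step 8: on WHITE (10,3): turn R to W, flip to black, move to (10,2). |black|=6
Step 9: on WHITE (10,2): turn R to N, flip to black, move to (9,2). |black|=7
Step 10: on WHITE (9,2): turn R to E, flip to black, move to (9,3). |black|=8
Step 11: on BLACK (9,3): turn L to N, flip to white, move to (8,3). |black|=7
Step 12: on WHITE (8,3): turn R to E, flip to black, move to (8,4). |black|=8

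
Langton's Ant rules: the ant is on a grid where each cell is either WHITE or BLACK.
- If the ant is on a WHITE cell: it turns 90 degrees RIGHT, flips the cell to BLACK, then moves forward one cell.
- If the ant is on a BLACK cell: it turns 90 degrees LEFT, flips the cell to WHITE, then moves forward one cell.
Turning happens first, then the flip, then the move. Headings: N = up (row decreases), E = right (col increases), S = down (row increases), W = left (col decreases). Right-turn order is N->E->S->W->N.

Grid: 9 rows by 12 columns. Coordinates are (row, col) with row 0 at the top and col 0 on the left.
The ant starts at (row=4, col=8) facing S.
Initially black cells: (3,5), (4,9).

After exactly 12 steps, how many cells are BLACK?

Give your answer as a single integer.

Step 1: on WHITE (4,8): turn R to W, flip to black, move to (4,7). |black|=3
Step 2: on WHITE (4,7): turn R to N, flip to black, move to (3,7). |black|=4
Step 3: on WHITE (3,7): turn R to E, flip to black, move to (3,8). |black|=5
Step 4: on WHITE (3,8): turn R to S, flip to black, move to (4,8). |black|=6
Step 5: on BLACK (4,8): turn L to E, flip to white, move to (4,9). |black|=5
Step 6: on BLACK (4,9): turn L to N, flip to white, move to (3,9). |black|=4
Step 7: on WHITE (3,9): turn R to E, flip to black, move to (3,10). |black|=5
Step 8: on WHITE (3,10): turn R to S, flip to black, move to (4,10). |black|=6
Step 9: on WHITE (4,10): turn R to W, flip to black, move to (4,9). |black|=7
Step 10: on WHITE (4,9): turn R to N, flip to black, move to (3,9). |black|=8
Step 11: on BLACK (3,9): turn L to W, flip to white, move to (3,8). |black|=7
Step 12: on BLACK (3,8): turn L to S, flip to white, move to (4,8). |black|=6

Answer: 6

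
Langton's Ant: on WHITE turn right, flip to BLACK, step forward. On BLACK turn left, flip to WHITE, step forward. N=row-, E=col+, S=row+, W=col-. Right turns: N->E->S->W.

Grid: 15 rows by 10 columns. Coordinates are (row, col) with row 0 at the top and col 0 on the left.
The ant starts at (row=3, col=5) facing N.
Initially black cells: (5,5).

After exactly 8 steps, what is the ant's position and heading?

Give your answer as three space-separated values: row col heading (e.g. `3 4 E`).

Step 1: on WHITE (3,5): turn R to E, flip to black, move to (3,6). |black|=2
Step 2: on WHITE (3,6): turn R to S, flip to black, move to (4,6). |black|=3
Step 3: on WHITE (4,6): turn R to W, flip to black, move to (4,5). |black|=4
Step 4: on WHITE (4,5): turn R to N, flip to black, move to (3,5). |black|=5
Step 5: on BLACK (3,5): turn L to W, flip to white, move to (3,4). |black|=4
Step 6: on WHITE (3,4): turn R to N, flip to black, move to (2,4). |black|=5
Step 7: on WHITE (2,4): turn R to E, flip to black, move to (2,5). |black|=6
Step 8: on WHITE (2,5): turn R to S, flip to black, move to (3,5). |black|=7

Answer: 3 5 S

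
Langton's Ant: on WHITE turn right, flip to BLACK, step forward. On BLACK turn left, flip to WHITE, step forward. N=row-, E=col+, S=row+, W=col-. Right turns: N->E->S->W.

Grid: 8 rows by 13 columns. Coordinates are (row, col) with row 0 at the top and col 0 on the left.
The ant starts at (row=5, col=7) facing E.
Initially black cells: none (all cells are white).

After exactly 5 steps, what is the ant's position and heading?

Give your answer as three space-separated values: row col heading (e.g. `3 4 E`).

Step 1: on WHITE (5,7): turn R to S, flip to black, move to (6,7). |black|=1
Step 2: on WHITE (6,7): turn R to W, flip to black, move to (6,6). |black|=2
Step 3: on WHITE (6,6): turn R to N, flip to black, move to (5,6). |black|=3
Step 4: on WHITE (5,6): turn R to E, flip to black, move to (5,7). |black|=4
Step 5: on BLACK (5,7): turn L to N, flip to white, move to (4,7). |black|=3

Answer: 4 7 N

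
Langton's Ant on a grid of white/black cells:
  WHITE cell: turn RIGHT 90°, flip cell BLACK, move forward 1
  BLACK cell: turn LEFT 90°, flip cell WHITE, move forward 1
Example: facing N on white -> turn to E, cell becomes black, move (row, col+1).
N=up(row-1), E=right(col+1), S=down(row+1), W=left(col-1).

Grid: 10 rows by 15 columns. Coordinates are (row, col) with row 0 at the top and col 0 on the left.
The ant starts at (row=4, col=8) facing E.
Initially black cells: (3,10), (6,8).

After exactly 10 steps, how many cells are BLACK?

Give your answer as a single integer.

Answer: 8

Derivation:
Step 1: on WHITE (4,8): turn R to S, flip to black, move to (5,8). |black|=3
Step 2: on WHITE (5,8): turn R to W, flip to black, move to (5,7). |black|=4
Step 3: on WHITE (5,7): turn R to N, flip to black, move to (4,7). |black|=5
Step 4: on WHITE (4,7): turn R to E, flip to black, move to (4,8). |black|=6
Step 5: on BLACK (4,8): turn L to N, flip to white, move to (3,8). |black|=5
Step 6: on WHITE (3,8): turn R to E, flip to black, move to (3,9). |black|=6
Step 7: on WHITE (3,9): turn R to S, flip to black, move to (4,9). |black|=7
Step 8: on WHITE (4,9): turn R to W, flip to black, move to (4,8). |black|=8
Step 9: on WHITE (4,8): turn R to N, flip to black, move to (3,8). |black|=9
Step 10: on BLACK (3,8): turn L to W, flip to white, move to (3,7). |black|=8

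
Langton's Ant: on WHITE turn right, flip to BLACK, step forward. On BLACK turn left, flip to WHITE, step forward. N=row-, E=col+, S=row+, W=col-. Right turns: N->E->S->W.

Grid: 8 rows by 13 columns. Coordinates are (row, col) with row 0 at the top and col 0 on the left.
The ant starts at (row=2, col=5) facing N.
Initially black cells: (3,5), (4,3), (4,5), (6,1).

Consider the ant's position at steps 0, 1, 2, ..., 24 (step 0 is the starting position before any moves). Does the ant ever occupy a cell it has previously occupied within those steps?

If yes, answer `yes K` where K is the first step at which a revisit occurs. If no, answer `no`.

Step 1: on WHITE (2,5): turn R to E, flip to black, move to (2,6). |black|=5 — new cell
Step 2: on WHITE (2,6): turn R to S, flip to black, move to (3,6). |black|=6 — new cell
Step 3: on WHITE (3,6): turn R to W, flip to black, move to (3,5). |black|=7 — new cell
Step 4: on BLACK (3,5): turn L to S, flip to white, move to (4,5). |black|=6 — new cell
Step 5: on BLACK (4,5): turn L to E, flip to white, move to (4,6). |black|=5 — new cell
Step 6: on WHITE (4,6): turn R to S, flip to black, move to (5,6). |black|=6 — new cell
Step 7: on WHITE (5,6): turn R to W, flip to black, move to (5,5). |black|=7 — new cell
Step 8: on WHITE (5,5): turn R to N, flip to black, move to (4,5). |black|=8 — REVISIT

Answer: yes 8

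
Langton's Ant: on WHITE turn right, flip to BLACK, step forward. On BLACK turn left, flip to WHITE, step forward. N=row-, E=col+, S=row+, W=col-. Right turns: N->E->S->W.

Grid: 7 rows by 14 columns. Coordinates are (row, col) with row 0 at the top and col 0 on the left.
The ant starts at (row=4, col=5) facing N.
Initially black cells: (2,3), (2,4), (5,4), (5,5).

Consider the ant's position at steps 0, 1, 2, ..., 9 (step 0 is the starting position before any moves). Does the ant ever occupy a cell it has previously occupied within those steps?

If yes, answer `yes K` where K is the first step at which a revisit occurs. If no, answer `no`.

Step 1: on WHITE (4,5): turn R to E, flip to black, move to (4,6). |black|=5 — new cell
Step 2: on WHITE (4,6): turn R to S, flip to black, move to (5,6). |black|=6 — new cell
Step 3: on WHITE (5,6): turn R to W, flip to black, move to (5,5). |black|=7 — new cell
Step 4: on BLACK (5,5): turn L to S, flip to white, move to (6,5). |black|=6 — new cell
Step 5: on WHITE (6,5): turn R to W, flip to black, move to (6,4). |black|=7 — new cell
Step 6: on WHITE (6,4): turn R to N, flip to black, move to (5,4). |black|=8 — new cell
Step 7: on BLACK (5,4): turn L to W, flip to white, move to (5,3). |black|=7 — new cell
Step 8: on WHITE (5,3): turn R to N, flip to black, move to (4,3). |black|=8 — new cell
Step 9: on WHITE (4,3): turn R to E, flip to black, move to (4,4). |black|=9 — new cell
No revisit within 9 steps.

Answer: no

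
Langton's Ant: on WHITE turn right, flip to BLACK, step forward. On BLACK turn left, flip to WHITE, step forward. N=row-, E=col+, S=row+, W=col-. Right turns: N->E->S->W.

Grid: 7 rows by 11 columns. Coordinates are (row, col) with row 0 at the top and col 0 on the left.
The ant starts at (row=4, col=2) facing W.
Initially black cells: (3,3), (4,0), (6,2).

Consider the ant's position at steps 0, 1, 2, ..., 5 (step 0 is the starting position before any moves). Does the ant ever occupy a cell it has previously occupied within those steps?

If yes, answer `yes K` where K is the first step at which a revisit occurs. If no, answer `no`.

Step 1: on WHITE (4,2): turn R to N, flip to black, move to (3,2). |black|=4 — new cell
Step 2: on WHITE (3,2): turn R to E, flip to black, move to (3,3). |black|=5 — new cell
Step 3: on BLACK (3,3): turn L to N, flip to white, move to (2,3). |black|=4 — new cell
Step 4: on WHITE (2,3): turn R to E, flip to black, move to (2,4). |black|=5 — new cell
Step 5: on WHITE (2,4): turn R to S, flip to black, move to (3,4). |black|=6 — new cell
No revisit within 5 steps.

Answer: no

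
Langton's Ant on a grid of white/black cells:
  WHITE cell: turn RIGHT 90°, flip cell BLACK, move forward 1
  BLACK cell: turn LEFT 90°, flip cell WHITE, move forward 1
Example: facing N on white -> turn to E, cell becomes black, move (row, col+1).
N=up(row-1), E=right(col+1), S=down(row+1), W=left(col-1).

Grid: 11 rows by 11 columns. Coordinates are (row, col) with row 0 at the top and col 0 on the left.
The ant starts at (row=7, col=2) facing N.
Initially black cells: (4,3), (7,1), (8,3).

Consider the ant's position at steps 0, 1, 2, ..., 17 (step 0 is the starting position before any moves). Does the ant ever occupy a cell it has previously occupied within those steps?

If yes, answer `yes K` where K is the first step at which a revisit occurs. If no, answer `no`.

Answer: yes 6

Derivation:
Step 1: on WHITE (7,2): turn R to E, flip to black, move to (7,3). |black|=4 — new cell
Step 2: on WHITE (7,3): turn R to S, flip to black, move to (8,3). |black|=5 — new cell
Step 3: on BLACK (8,3): turn L to E, flip to white, move to (8,4). |black|=4 — new cell
Step 4: on WHITE (8,4): turn R to S, flip to black, move to (9,4). |black|=5 — new cell
Step 5: on WHITE (9,4): turn R to W, flip to black, move to (9,3). |black|=6 — new cell
Step 6: on WHITE (9,3): turn R to N, flip to black, move to (8,3). |black|=7 — REVISIT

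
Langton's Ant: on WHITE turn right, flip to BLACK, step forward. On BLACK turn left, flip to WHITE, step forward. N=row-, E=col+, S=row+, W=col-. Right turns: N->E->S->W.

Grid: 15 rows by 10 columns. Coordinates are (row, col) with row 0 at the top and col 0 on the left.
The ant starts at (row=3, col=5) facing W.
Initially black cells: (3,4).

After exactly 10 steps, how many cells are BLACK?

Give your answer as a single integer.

Answer: 7

Derivation:
Step 1: on WHITE (3,5): turn R to N, flip to black, move to (2,5). |black|=2
Step 2: on WHITE (2,5): turn R to E, flip to black, move to (2,6). |black|=3
Step 3: on WHITE (2,6): turn R to S, flip to black, move to (3,6). |black|=4
Step 4: on WHITE (3,6): turn R to W, flip to black, move to (3,5). |black|=5
Step 5: on BLACK (3,5): turn L to S, flip to white, move to (4,5). |black|=4
Step 6: on WHITE (4,5): turn R to W, flip to black, move to (4,4). |black|=5
Step 7: on WHITE (4,4): turn R to N, flip to black, move to (3,4). |black|=6
Step 8: on BLACK (3,4): turn L to W, flip to white, move to (3,3). |black|=5
Step 9: on WHITE (3,3): turn R to N, flip to black, move to (2,3). |black|=6
Step 10: on WHITE (2,3): turn R to E, flip to black, move to (2,4). |black|=7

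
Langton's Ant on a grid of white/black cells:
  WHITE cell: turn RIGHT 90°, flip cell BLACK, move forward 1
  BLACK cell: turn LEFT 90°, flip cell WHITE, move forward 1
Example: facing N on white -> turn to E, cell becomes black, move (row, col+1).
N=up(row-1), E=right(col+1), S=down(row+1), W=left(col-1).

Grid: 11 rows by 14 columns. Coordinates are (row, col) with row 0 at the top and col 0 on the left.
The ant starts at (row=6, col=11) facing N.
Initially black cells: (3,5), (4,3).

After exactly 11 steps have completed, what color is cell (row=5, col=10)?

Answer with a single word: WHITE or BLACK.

Answer: BLACK

Derivation:
Step 1: on WHITE (6,11): turn R to E, flip to black, move to (6,12). |black|=3
Step 2: on WHITE (6,12): turn R to S, flip to black, move to (7,12). |black|=4
Step 3: on WHITE (7,12): turn R to W, flip to black, move to (7,11). |black|=5
Step 4: on WHITE (7,11): turn R to N, flip to black, move to (6,11). |black|=6
Step 5: on BLACK (6,11): turn L to W, flip to white, move to (6,10). |black|=5
Step 6: on WHITE (6,10): turn R to N, flip to black, move to (5,10). |black|=6
Step 7: on WHITE (5,10): turn R to E, flip to black, move to (5,11). |black|=7
Step 8: on WHITE (5,11): turn R to S, flip to black, move to (6,11). |black|=8
Step 9: on WHITE (6,11): turn R to W, flip to black, move to (6,10). |black|=9
Step 10: on BLACK (6,10): turn L to S, flip to white, move to (7,10). |black|=8
Step 11: on WHITE (7,10): turn R to W, flip to black, move to (7,9). |black|=9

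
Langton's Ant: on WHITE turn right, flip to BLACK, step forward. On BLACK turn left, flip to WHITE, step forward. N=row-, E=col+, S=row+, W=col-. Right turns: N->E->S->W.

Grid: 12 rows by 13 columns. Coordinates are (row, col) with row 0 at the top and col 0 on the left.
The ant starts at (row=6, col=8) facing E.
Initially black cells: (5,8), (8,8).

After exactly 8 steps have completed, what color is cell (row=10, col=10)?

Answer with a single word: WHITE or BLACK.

Answer: WHITE

Derivation:
Step 1: on WHITE (6,8): turn R to S, flip to black, move to (7,8). |black|=3
Step 2: on WHITE (7,8): turn R to W, flip to black, move to (7,7). |black|=4
Step 3: on WHITE (7,7): turn R to N, flip to black, move to (6,7). |black|=5
Step 4: on WHITE (6,7): turn R to E, flip to black, move to (6,8). |black|=6
Step 5: on BLACK (6,8): turn L to N, flip to white, move to (5,8). |black|=5
Step 6: on BLACK (5,8): turn L to W, flip to white, move to (5,7). |black|=4
Step 7: on WHITE (5,7): turn R to N, flip to black, move to (4,7). |black|=5
Step 8: on WHITE (4,7): turn R to E, flip to black, move to (4,8). |black|=6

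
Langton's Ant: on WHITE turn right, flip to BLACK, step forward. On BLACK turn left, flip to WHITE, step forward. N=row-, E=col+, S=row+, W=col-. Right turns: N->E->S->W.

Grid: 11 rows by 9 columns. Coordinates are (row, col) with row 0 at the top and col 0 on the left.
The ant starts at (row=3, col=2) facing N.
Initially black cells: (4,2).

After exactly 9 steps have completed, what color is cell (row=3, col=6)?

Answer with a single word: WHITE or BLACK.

Step 1: on WHITE (3,2): turn R to E, flip to black, move to (3,3). |black|=2
Step 2: on WHITE (3,3): turn R to S, flip to black, move to (4,3). |black|=3
Step 3: on WHITE (4,3): turn R to W, flip to black, move to (4,2). |black|=4
Step 4: on BLACK (4,2): turn L to S, flip to white, move to (5,2). |black|=3
Step 5: on WHITE (5,2): turn R to W, flip to black, move to (5,1). |black|=4
Step 6: on WHITE (5,1): turn R to N, flip to black, move to (4,1). |black|=5
Step 7: on WHITE (4,1): turn R to E, flip to black, move to (4,2). |black|=6
Step 8: on WHITE (4,2): turn R to S, flip to black, move to (5,2). |black|=7
Step 9: on BLACK (5,2): turn L to E, flip to white, move to (5,3). |black|=6

Answer: WHITE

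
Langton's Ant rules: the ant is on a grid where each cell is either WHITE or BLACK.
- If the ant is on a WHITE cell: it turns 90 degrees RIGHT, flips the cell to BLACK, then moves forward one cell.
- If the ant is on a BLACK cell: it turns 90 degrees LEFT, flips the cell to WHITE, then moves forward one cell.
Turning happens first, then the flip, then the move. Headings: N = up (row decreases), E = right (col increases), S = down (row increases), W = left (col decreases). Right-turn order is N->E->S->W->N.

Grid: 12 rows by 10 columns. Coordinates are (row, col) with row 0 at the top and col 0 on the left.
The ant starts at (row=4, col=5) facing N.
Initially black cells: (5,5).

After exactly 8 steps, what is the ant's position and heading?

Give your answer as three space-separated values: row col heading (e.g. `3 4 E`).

Step 1: on WHITE (4,5): turn R to E, flip to black, move to (4,6). |black|=2
Step 2: on WHITE (4,6): turn R to S, flip to black, move to (5,6). |black|=3
Step 3: on WHITE (5,6): turn R to W, flip to black, move to (5,5). |black|=4
Step 4: on BLACK (5,5): turn L to S, flip to white, move to (6,5). |black|=3
Step 5: on WHITE (6,5): turn R to W, flip to black, move to (6,4). |black|=4
Step 6: on WHITE (6,4): turn R to N, flip to black, move to (5,4). |black|=5
Step 7: on WHITE (5,4): turn R to E, flip to black, move to (5,5). |black|=6
Step 8: on WHITE (5,5): turn R to S, flip to black, move to (6,5). |black|=7

Answer: 6 5 S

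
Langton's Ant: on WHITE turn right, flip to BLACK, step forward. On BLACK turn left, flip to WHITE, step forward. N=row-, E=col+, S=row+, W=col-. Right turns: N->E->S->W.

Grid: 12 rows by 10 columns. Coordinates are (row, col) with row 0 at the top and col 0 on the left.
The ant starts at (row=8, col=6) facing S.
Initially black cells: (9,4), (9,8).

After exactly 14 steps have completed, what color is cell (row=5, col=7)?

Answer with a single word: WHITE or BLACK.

Answer: WHITE

Derivation:
Step 1: on WHITE (8,6): turn R to W, flip to black, move to (8,5). |black|=3
Step 2: on WHITE (8,5): turn R to N, flip to black, move to (7,5). |black|=4
Step 3: on WHITE (7,5): turn R to E, flip to black, move to (7,6). |black|=5
Step 4: on WHITE (7,6): turn R to S, flip to black, move to (8,6). |black|=6
Step 5: on BLACK (8,6): turn L to E, flip to white, move to (8,7). |black|=5
Step 6: on WHITE (8,7): turn R to S, flip to black, move to (9,7). |black|=6
Step 7: on WHITE (9,7): turn R to W, flip to black, move to (9,6). |black|=7
Step 8: on WHITE (9,6): turn R to N, flip to black, move to (8,6). |black|=8
Step 9: on WHITE (8,6): turn R to E, flip to black, move to (8,7). |black|=9
Step 10: on BLACK (8,7): turn L to N, flip to white, move to (7,7). |black|=8
Step 11: on WHITE (7,7): turn R to E, flip to black, move to (7,8). |black|=9
Step 12: on WHITE (7,8): turn R to S, flip to black, move to (8,8). |black|=10
Step 13: on WHITE (8,8): turn R to W, flip to black, move to (8,7). |black|=11
Step 14: on WHITE (8,7): turn R to N, flip to black, move to (7,7). |black|=12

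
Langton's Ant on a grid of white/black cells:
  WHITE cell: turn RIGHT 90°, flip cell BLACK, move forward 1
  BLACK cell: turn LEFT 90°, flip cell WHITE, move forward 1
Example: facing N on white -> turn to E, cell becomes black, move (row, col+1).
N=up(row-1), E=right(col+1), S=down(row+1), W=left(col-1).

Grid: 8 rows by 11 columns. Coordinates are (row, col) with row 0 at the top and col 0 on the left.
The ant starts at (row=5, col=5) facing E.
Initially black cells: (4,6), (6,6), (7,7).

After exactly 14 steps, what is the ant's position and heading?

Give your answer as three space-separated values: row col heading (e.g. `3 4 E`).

Step 1: on WHITE (5,5): turn R to S, flip to black, move to (6,5). |black|=4
Step 2: on WHITE (6,5): turn R to W, flip to black, move to (6,4). |black|=5
Step 3: on WHITE (6,4): turn R to N, flip to black, move to (5,4). |black|=6
Step 4: on WHITE (5,4): turn R to E, flip to black, move to (5,5). |black|=7
Step 5: on BLACK (5,5): turn L to N, flip to white, move to (4,5). |black|=6
Step 6: on WHITE (4,5): turn R to E, flip to black, move to (4,6). |black|=7
Step 7: on BLACK (4,6): turn L to N, flip to white, move to (3,6). |black|=6
Step 8: on WHITE (3,6): turn R to E, flip to black, move to (3,7). |black|=7
Step 9: on WHITE (3,7): turn R to S, flip to black, move to (4,7). |black|=8
Step 10: on WHITE (4,7): turn R to W, flip to black, move to (4,6). |black|=9
Step 11: on WHITE (4,6): turn R to N, flip to black, move to (3,6). |black|=10
Step 12: on BLACK (3,6): turn L to W, flip to white, move to (3,5). |black|=9
Step 13: on WHITE (3,5): turn R to N, flip to black, move to (2,5). |black|=10
Step 14: on WHITE (2,5): turn R to E, flip to black, move to (2,6). |black|=11

Answer: 2 6 E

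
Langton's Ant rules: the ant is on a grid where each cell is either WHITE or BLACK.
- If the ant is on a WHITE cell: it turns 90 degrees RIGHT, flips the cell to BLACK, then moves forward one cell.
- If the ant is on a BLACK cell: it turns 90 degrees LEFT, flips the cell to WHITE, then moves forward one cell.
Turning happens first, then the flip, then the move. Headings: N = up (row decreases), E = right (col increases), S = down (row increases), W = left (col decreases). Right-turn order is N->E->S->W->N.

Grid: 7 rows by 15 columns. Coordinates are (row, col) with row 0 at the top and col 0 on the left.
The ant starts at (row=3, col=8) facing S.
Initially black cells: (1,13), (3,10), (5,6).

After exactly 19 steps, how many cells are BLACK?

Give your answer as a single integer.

Step 1: on WHITE (3,8): turn R to W, flip to black, move to (3,7). |black|=4
Step 2: on WHITE (3,7): turn R to N, flip to black, move to (2,7). |black|=5
Step 3: on WHITE (2,7): turn R to E, flip to black, move to (2,8). |black|=6
Step 4: on WHITE (2,8): turn R to S, flip to black, move to (3,8). |black|=7
Step 5: on BLACK (3,8): turn L to E, flip to white, move to (3,9). |black|=6
Step 6: on WHITE (3,9): turn R to S, flip to black, move to (4,9). |black|=7
Step 7: on WHITE (4,9): turn R to W, flip to black, move to (4,8). |black|=8
Step 8: on WHITE (4,8): turn R to N, flip to black, move to (3,8). |black|=9
Step 9: on WHITE (3,8): turn R to E, flip to black, move to (3,9). |black|=10
Step 10: on BLACK (3,9): turn L to N, flip to white, move to (2,9). |black|=9
Step 11: on WHITE (2,9): turn R to E, flip to black, move to (2,10). |black|=10
Step 12: on WHITE (2,10): turn R to S, flip to black, move to (3,10). |black|=11
Step 13: on BLACK (3,10): turn L to E, flip to white, move to (3,11). |black|=10
Step 14: on WHITE (3,11): turn R to S, flip to black, move to (4,11). |black|=11
Step 15: on WHITE (4,11): turn R to W, flip to black, move to (4,10). |black|=12
Step 16: on WHITE (4,10): turn R to N, flip to black, move to (3,10). |black|=13
Step 17: on WHITE (3,10): turn R to E, flip to black, move to (3,11). |black|=14
Step 18: on BLACK (3,11): turn L to N, flip to white, move to (2,11). |black|=13
Step 19: on WHITE (2,11): turn R to E, flip to black, move to (2,12). |black|=14

Answer: 14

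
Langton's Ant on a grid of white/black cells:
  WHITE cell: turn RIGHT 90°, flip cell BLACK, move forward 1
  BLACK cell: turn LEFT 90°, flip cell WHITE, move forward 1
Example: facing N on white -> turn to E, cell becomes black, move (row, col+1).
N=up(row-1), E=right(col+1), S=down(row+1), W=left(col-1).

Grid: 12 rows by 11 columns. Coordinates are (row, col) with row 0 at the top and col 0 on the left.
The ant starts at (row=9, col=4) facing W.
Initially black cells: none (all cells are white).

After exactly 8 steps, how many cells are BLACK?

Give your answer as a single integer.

Answer: 6

Derivation:
Step 1: on WHITE (9,4): turn R to N, flip to black, move to (8,4). |black|=1
Step 2: on WHITE (8,4): turn R to E, flip to black, move to (8,5). |black|=2
Step 3: on WHITE (8,5): turn R to S, flip to black, move to (9,5). |black|=3
Step 4: on WHITE (9,5): turn R to W, flip to black, move to (9,4). |black|=4
Step 5: on BLACK (9,4): turn L to S, flip to white, move to (10,4). |black|=3
Step 6: on WHITE (10,4): turn R to W, flip to black, move to (10,3). |black|=4
Step 7: on WHITE (10,3): turn R to N, flip to black, move to (9,3). |black|=5
Step 8: on WHITE (9,3): turn R to E, flip to black, move to (9,4). |black|=6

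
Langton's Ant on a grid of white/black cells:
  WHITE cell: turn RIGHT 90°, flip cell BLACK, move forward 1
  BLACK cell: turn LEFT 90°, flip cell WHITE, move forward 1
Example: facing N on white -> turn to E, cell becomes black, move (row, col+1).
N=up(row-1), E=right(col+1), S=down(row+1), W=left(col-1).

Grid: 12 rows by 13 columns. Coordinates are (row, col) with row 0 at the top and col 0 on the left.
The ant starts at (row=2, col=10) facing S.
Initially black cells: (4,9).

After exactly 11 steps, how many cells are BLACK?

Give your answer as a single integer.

Step 1: on WHITE (2,10): turn R to W, flip to black, move to (2,9). |black|=2
Step 2: on WHITE (2,9): turn R to N, flip to black, move to (1,9). |black|=3
Step 3: on WHITE (1,9): turn R to E, flip to black, move to (1,10). |black|=4
Step 4: on WHITE (1,10): turn R to S, flip to black, move to (2,10). |black|=5
Step 5: on BLACK (2,10): turn L to E, flip to white, move to (2,11). |black|=4
Step 6: on WHITE (2,11): turn R to S, flip to black, move to (3,11). |black|=5
Step 7: on WHITE (3,11): turn R to W, flip to black, move to (3,10). |black|=6
Step 8: on WHITE (3,10): turn R to N, flip to black, move to (2,10). |black|=7
Step 9: on WHITE (2,10): turn R to E, flip to black, move to (2,11). |black|=8
Step 10: on BLACK (2,11): turn L to N, flip to white, move to (1,11). |black|=7
Step 11: on WHITE (1,11): turn R to E, flip to black, move to (1,12). |black|=8

Answer: 8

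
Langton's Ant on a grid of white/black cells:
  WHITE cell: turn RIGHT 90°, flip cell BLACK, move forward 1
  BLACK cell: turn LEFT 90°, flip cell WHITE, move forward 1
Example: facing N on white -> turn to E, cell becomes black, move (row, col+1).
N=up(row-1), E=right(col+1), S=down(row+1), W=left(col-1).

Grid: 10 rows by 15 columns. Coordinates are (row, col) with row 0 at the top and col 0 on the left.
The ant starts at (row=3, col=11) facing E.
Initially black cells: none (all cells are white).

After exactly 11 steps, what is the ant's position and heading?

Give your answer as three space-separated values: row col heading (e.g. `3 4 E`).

Step 1: on WHITE (3,11): turn R to S, flip to black, move to (4,11). |black|=1
Step 2: on WHITE (4,11): turn R to W, flip to black, move to (4,10). |black|=2
Step 3: on WHITE (4,10): turn R to N, flip to black, move to (3,10). |black|=3
Step 4: on WHITE (3,10): turn R to E, flip to black, move to (3,11). |black|=4
Step 5: on BLACK (3,11): turn L to N, flip to white, move to (2,11). |black|=3
Step 6: on WHITE (2,11): turn R to E, flip to black, move to (2,12). |black|=4
Step 7: on WHITE (2,12): turn R to S, flip to black, move to (3,12). |black|=5
Step 8: on WHITE (3,12): turn R to W, flip to black, move to (3,11). |black|=6
Step 9: on WHITE (3,11): turn R to N, flip to black, move to (2,11). |black|=7
Step 10: on BLACK (2,11): turn L to W, flip to white, move to (2,10). |black|=6
Step 11: on WHITE (2,10): turn R to N, flip to black, move to (1,10). |black|=7

Answer: 1 10 N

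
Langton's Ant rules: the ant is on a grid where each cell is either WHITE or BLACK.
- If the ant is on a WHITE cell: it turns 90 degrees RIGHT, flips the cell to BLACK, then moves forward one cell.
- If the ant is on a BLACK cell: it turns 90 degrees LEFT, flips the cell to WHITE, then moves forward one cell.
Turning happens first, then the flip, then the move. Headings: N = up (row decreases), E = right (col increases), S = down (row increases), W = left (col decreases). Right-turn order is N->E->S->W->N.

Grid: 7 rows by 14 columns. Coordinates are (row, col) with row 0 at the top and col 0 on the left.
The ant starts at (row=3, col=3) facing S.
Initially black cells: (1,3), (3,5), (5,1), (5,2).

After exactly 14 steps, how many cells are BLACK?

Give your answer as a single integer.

Answer: 12

Derivation:
Step 1: on WHITE (3,3): turn R to W, flip to black, move to (3,2). |black|=5
Step 2: on WHITE (3,2): turn R to N, flip to black, move to (2,2). |black|=6
Step 3: on WHITE (2,2): turn R to E, flip to black, move to (2,3). |black|=7
Step 4: on WHITE (2,3): turn R to S, flip to black, move to (3,3). |black|=8
Step 5: on BLACK (3,3): turn L to E, flip to white, move to (3,4). |black|=7
Step 6: on WHITE (3,4): turn R to S, flip to black, move to (4,4). |black|=8
Step 7: on WHITE (4,4): turn R to W, flip to black, move to (4,3). |black|=9
Step 8: on WHITE (4,3): turn R to N, flip to black, move to (3,3). |black|=10
Step 9: on WHITE (3,3): turn R to E, flip to black, move to (3,4). |black|=11
Step 10: on BLACK (3,4): turn L to N, flip to white, move to (2,4). |black|=10
Step 11: on WHITE (2,4): turn R to E, flip to black, move to (2,5). |black|=11
Step 12: on WHITE (2,5): turn R to S, flip to black, move to (3,5). |black|=12
Step 13: on BLACK (3,5): turn L to E, flip to white, move to (3,6). |black|=11
Step 14: on WHITE (3,6): turn R to S, flip to black, move to (4,6). |black|=12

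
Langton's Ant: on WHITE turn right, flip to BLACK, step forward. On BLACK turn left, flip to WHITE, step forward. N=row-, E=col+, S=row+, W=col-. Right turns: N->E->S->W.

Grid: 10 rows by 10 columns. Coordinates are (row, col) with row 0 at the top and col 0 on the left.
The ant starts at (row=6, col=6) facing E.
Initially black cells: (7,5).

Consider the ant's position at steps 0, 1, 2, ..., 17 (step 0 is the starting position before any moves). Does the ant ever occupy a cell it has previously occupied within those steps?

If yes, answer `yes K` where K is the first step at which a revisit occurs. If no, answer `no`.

Step 1: on WHITE (6,6): turn R to S, flip to black, move to (7,6). |black|=2 — new cell
Step 2: on WHITE (7,6): turn R to W, flip to black, move to (7,5). |black|=3 — new cell
Step 3: on BLACK (7,5): turn L to S, flip to white, move to (8,5). |black|=2 — new cell
Step 4: on WHITE (8,5): turn R to W, flip to black, move to (8,4). |black|=3 — new cell
Step 5: on WHITE (8,4): turn R to N, flip to black, move to (7,4). |black|=4 — new cell
Step 6: on WHITE (7,4): turn R to E, flip to black, move to (7,5). |black|=5 — REVISIT

Answer: yes 6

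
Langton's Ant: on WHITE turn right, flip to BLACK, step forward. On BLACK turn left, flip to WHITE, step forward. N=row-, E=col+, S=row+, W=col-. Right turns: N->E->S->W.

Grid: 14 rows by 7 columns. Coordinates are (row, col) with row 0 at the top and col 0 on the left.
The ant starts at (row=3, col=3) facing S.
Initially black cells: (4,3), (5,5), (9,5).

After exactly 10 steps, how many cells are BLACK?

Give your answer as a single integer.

Answer: 9

Derivation:
Step 1: on WHITE (3,3): turn R to W, flip to black, move to (3,2). |black|=4
Step 2: on WHITE (3,2): turn R to N, flip to black, move to (2,2). |black|=5
Step 3: on WHITE (2,2): turn R to E, flip to black, move to (2,3). |black|=6
Step 4: on WHITE (2,3): turn R to S, flip to black, move to (3,3). |black|=7
Step 5: on BLACK (3,3): turn L to E, flip to white, move to (3,4). |black|=6
Step 6: on WHITE (3,4): turn R to S, flip to black, move to (4,4). |black|=7
Step 7: on WHITE (4,4): turn R to W, flip to black, move to (4,3). |black|=8
Step 8: on BLACK (4,3): turn L to S, flip to white, move to (5,3). |black|=7
Step 9: on WHITE (5,3): turn R to W, flip to black, move to (5,2). |black|=8
Step 10: on WHITE (5,2): turn R to N, flip to black, move to (4,2). |black|=9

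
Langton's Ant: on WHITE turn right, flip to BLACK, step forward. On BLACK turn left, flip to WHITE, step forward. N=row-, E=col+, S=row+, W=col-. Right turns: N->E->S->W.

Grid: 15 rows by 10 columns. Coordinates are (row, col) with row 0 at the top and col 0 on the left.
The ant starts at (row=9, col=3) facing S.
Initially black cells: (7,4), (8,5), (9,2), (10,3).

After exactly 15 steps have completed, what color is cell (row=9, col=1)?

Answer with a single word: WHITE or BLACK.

Step 1: on WHITE (9,3): turn R to W, flip to black, move to (9,2). |black|=5
Step 2: on BLACK (9,2): turn L to S, flip to white, move to (10,2). |black|=4
Step 3: on WHITE (10,2): turn R to W, flip to black, move to (10,1). |black|=5
Step 4: on WHITE (10,1): turn R to N, flip to black, move to (9,1). |black|=6
Step 5: on WHITE (9,1): turn R to E, flip to black, move to (9,2). |black|=7
Step 6: on WHITE (9,2): turn R to S, flip to black, move to (10,2). |black|=8
Step 7: on BLACK (10,2): turn L to E, flip to white, move to (10,3). |black|=7
Step 8: on BLACK (10,3): turn L to N, flip to white, move to (9,3). |black|=6
Step 9: on BLACK (9,3): turn L to W, flip to white, move to (9,2). |black|=5
Step 10: on BLACK (9,2): turn L to S, flip to white, move to (10,2). |black|=4
Step 11: on WHITE (10,2): turn R to W, flip to black, move to (10,1). |black|=5
Step 12: on BLACK (10,1): turn L to S, flip to white, move to (11,1). |black|=4
Step 13: on WHITE (11,1): turn R to W, flip to black, move to (11,0). |black|=5
Step 14: on WHITE (11,0): turn R to N, flip to black, move to (10,0). |black|=6
Step 15: on WHITE (10,0): turn R to E, flip to black, move to (10,1). |black|=7

Answer: BLACK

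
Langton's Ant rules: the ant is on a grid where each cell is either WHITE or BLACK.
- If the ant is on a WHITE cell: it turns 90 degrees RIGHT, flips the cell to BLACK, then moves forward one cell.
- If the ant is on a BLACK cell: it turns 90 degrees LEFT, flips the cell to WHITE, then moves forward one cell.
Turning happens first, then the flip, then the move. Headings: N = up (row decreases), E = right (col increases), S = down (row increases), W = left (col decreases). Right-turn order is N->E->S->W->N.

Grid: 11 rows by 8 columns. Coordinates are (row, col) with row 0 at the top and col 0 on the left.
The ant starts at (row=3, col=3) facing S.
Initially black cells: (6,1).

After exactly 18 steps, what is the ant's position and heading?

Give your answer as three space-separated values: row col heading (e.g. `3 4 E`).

Answer: 2 4 N

Derivation:
Step 1: on WHITE (3,3): turn R to W, flip to black, move to (3,2). |black|=2
Step 2: on WHITE (3,2): turn R to N, flip to black, move to (2,2). |black|=3
Step 3: on WHITE (2,2): turn R to E, flip to black, move to (2,3). |black|=4
Step 4: on WHITE (2,3): turn R to S, flip to black, move to (3,3). |black|=5
Step 5: on BLACK (3,3): turn L to E, flip to white, move to (3,4). |black|=4
Step 6: on WHITE (3,4): turn R to S, flip to black, move to (4,4). |black|=5
Step 7: on WHITE (4,4): turn R to W, flip to black, move to (4,3). |black|=6
Step 8: on WHITE (4,3): turn R to N, flip to black, move to (3,3). |black|=7
Step 9: on WHITE (3,3): turn R to E, flip to black, move to (3,4). |black|=8
Step 10: on BLACK (3,4): turn L to N, flip to white, move to (2,4). |black|=7
Step 11: on WHITE (2,4): turn R to E, flip to black, move to (2,5). |black|=8
Step 12: on WHITE (2,5): turn R to S, flip to black, move to (3,5). |black|=9
Step 13: on WHITE (3,5): turn R to W, flip to black, move to (3,4). |black|=10
Step 14: on WHITE (3,4): turn R to N, flip to black, move to (2,4). |black|=11
Step 15: on BLACK (2,4): turn L to W, flip to white, move to (2,3). |black|=10
Step 16: on BLACK (2,3): turn L to S, flip to white, move to (3,3). |black|=9
Step 17: on BLACK (3,3): turn L to E, flip to white, move to (3,4). |black|=8
Step 18: on BLACK (3,4): turn L to N, flip to white, move to (2,4). |black|=7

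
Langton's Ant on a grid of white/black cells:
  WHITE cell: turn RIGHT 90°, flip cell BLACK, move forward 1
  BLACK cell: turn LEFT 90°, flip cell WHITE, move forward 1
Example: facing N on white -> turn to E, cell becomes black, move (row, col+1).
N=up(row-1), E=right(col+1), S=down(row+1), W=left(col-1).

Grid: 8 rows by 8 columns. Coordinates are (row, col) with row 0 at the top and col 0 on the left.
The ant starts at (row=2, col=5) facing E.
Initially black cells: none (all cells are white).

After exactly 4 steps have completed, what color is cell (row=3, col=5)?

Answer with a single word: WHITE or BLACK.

Answer: BLACK

Derivation:
Step 1: on WHITE (2,5): turn R to S, flip to black, move to (3,5). |black|=1
Step 2: on WHITE (3,5): turn R to W, flip to black, move to (3,4). |black|=2
Step 3: on WHITE (3,4): turn R to N, flip to black, move to (2,4). |black|=3
Step 4: on WHITE (2,4): turn R to E, flip to black, move to (2,5). |black|=4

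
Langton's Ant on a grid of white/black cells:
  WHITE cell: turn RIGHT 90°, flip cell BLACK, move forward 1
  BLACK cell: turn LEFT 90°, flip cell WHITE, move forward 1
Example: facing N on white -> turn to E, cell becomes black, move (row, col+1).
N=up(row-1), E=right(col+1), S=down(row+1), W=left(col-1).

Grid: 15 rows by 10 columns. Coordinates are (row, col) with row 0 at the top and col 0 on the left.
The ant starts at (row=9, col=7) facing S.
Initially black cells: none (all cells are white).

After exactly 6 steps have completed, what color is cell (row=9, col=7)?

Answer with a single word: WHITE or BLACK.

Step 1: on WHITE (9,7): turn R to W, flip to black, move to (9,6). |black|=1
Step 2: on WHITE (9,6): turn R to N, flip to black, move to (8,6). |black|=2
Step 3: on WHITE (8,6): turn R to E, flip to black, move to (8,7). |black|=3
Step 4: on WHITE (8,7): turn R to S, flip to black, move to (9,7). |black|=4
Step 5: on BLACK (9,7): turn L to E, flip to white, move to (9,8). |black|=3
Step 6: on WHITE (9,8): turn R to S, flip to black, move to (10,8). |black|=4

Answer: WHITE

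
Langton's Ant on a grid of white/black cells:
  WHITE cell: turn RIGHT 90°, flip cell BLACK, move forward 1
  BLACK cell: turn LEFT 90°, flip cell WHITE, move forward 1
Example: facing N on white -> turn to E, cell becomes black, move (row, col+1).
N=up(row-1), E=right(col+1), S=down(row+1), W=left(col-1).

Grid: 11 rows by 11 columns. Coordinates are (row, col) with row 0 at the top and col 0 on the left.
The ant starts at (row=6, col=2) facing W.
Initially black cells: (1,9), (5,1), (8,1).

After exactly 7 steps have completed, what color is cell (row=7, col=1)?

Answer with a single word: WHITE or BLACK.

Answer: BLACK

Derivation:
Step 1: on WHITE (6,2): turn R to N, flip to black, move to (5,2). |black|=4
Step 2: on WHITE (5,2): turn R to E, flip to black, move to (5,3). |black|=5
Step 3: on WHITE (5,3): turn R to S, flip to black, move to (6,3). |black|=6
Step 4: on WHITE (6,3): turn R to W, flip to black, move to (6,2). |black|=7
Step 5: on BLACK (6,2): turn L to S, flip to white, move to (7,2). |black|=6
Step 6: on WHITE (7,2): turn R to W, flip to black, move to (7,1). |black|=7
Step 7: on WHITE (7,1): turn R to N, flip to black, move to (6,1). |black|=8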